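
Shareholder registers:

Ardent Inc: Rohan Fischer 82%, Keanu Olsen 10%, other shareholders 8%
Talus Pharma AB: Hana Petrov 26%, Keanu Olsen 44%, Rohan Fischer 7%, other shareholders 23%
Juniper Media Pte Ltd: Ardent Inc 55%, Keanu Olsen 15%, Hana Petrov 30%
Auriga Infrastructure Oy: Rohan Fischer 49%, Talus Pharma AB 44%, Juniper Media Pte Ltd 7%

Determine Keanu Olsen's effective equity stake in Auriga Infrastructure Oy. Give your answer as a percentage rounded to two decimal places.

Keanu reaches Auriga along 3 paths.
Via Talus: 44% × 44% = 19.36%.
Via Ardent → Juniper: 10% × 55% × 7% = 0.385%.
Via Juniper: 15% × 7% = 1.05%.
Total: 19.36% + 0.385% + 1.05% = 20.795%.
Rounded: 20.80%.

20.80%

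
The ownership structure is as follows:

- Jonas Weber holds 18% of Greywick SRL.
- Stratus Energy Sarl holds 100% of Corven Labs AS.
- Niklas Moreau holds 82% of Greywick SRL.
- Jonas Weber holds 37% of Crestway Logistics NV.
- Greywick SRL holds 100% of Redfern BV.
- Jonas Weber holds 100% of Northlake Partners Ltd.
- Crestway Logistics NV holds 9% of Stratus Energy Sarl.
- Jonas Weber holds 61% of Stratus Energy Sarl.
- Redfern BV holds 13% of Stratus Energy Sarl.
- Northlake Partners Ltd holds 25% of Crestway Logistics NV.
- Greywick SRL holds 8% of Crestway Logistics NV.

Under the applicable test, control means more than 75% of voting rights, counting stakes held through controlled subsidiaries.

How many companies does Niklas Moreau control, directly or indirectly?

2

Niklas holds 82% of Greywick, so Niklas controls Greywick.
Greywick holds 100% of Redfern, so Niklas controls Redfern.
No other company's threshold is met.
Niklas controls 2 companies.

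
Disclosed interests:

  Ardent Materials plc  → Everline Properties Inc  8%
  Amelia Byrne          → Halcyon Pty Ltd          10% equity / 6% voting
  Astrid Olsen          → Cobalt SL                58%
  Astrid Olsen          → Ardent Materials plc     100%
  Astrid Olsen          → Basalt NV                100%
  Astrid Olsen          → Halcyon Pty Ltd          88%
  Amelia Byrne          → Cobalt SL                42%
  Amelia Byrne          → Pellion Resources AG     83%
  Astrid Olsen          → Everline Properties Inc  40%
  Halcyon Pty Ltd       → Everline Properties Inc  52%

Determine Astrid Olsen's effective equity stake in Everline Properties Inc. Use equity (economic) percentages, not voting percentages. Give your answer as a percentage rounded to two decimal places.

Astrid reaches Everline along 3 paths.
Direct stake: 40% = 40%.
Via Ardent: 100% × 8% = 8%.
Via Halcyon: 88% × 52% = 45.76%.
Total: 40% + 8% + 45.76% = 93.76%.

93.76%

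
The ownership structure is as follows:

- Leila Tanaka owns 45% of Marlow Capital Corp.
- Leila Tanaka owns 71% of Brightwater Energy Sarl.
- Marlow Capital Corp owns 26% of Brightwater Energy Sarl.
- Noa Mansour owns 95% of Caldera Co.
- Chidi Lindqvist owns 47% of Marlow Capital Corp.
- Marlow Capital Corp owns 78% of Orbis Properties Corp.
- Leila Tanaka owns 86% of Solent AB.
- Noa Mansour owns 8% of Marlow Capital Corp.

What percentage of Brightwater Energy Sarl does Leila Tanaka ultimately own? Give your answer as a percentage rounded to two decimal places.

82.70%

Leila reaches Brightwater along 2 paths.
Direct stake: 71% = 71%.
Via Marlow: 45% × 26% = 11.7%.
Total: 71% + 11.7% = 82.7%.
Rounded: 82.70%.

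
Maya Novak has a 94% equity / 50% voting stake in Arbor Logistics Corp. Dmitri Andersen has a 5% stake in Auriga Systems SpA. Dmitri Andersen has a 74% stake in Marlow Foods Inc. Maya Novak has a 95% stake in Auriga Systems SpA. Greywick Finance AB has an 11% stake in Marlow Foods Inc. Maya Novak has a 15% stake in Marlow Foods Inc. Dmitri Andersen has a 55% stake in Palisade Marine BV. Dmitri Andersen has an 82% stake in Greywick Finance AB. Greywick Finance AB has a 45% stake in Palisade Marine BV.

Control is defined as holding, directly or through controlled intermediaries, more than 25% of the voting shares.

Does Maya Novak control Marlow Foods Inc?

Maya holds 50% of Arbor, so Maya controls Arbor.
Maya holds 95% of Auriga, so Maya controls Auriga.
In Marlow, Maya's side holds only 15%, not > 25%.
So Maya does not control Marlow.

No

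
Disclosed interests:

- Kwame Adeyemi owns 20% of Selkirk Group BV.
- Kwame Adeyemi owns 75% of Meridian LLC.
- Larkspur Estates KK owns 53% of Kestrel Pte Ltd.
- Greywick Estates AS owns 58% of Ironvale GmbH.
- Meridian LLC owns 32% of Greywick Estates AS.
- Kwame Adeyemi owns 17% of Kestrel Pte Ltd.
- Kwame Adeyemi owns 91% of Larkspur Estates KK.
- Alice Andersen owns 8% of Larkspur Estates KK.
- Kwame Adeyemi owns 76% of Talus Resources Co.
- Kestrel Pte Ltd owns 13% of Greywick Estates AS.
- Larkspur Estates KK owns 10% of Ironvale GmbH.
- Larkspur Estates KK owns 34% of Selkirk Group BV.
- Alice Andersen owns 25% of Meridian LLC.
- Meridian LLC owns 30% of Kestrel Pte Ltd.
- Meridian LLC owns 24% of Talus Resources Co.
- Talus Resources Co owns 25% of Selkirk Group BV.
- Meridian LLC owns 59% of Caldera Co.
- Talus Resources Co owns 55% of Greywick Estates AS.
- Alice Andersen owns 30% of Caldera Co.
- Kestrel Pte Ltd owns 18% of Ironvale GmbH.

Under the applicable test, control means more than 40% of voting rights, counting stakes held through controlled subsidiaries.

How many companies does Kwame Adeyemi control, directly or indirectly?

Kwame holds 91% of Larkspur, so Kwame controls Larkspur.
Kwame holds 75% of Meridian, so Kwame controls Meridian.
Kwame and Meridian together hold 76% + 24% = 100% of Talus, so Kwame controls Talus.
Larkspur and Meridian and Kwame together hold 53% + 30% + 17% = 100% of Kestrel, so Kwame controls Kestrel.
Kwame and Larkspur and Talus together hold 20% + 34% + 25% = 79% of Selkirk, so Kwame controls Selkirk.
Meridian holds 59% of Caldera, so Kwame controls Caldera.
Talus and Kestrel and Meridian together hold 55% + 13% + 32% = 100% of Greywick, so Kwame controls Greywick.
Greywick and Larkspur and Kestrel together hold 58% + 10% + 18% = 86% of Ironvale, so Kwame controls Ironvale.
Kwame controls 8 companies.

8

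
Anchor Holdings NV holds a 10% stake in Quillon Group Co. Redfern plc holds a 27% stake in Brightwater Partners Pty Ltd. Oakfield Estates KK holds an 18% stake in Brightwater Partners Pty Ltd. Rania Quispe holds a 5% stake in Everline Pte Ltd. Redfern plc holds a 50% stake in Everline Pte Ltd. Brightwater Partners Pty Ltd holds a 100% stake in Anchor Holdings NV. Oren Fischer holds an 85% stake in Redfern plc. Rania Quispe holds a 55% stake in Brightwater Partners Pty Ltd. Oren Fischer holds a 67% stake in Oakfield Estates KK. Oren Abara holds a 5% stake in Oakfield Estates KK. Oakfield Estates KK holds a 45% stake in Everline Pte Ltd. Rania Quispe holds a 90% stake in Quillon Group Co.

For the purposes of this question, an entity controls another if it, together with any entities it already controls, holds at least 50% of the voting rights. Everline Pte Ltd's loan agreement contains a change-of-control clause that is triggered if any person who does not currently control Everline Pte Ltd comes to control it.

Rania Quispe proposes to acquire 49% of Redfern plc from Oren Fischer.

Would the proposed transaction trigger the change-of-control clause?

The purchase adds only to Rania's holdings (Oren Fischer's stake shrinks), so Rania is the only person who could newly come to control Everline.
Rania holds 55% of Brightwater, so Rania controls Brightwater.
Brightwater holds 100% of Anchor, so Rania controls Anchor.
Anchor and Rania together hold 10% + 90% = 100% of Quillon, so Rania controls Quillon.
In Everline, Rania's side holds only 5%, not ≥ 50%.
So before the transaction, Rania does not control Everline.
After the purchase, Rania holds 49% of Redfern directly, and Oren Fischer's stake falls to 36%.
Rania's side now holds 49% of Redfern, not ≥ 50%, so Rania still does not control Redfern.
After the transaction, Rania's side holds 5% of Everline, not ≥ 50%, so Rania still does not control Everline.
No new person acquires control, so the clause is not triggered.

No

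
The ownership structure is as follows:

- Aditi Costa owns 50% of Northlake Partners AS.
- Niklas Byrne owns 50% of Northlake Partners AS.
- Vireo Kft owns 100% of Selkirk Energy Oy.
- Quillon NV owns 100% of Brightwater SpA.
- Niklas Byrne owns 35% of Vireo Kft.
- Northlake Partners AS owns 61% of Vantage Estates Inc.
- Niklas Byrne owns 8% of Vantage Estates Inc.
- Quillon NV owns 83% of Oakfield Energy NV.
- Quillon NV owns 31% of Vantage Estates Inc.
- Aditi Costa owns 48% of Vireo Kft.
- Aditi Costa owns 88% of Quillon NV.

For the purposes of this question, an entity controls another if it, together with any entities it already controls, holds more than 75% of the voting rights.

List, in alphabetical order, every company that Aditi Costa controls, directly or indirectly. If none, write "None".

Aditi holds 88% of Quillon, so Aditi controls Quillon.
Quillon holds 83% of Oakfield, so Aditi controls Oakfield.
Quillon holds 100% of Brightwater, so Aditi controls Brightwater.
No other company's threshold is met.

Brightwater SpA, Oakfield Energy NV, Quillon NV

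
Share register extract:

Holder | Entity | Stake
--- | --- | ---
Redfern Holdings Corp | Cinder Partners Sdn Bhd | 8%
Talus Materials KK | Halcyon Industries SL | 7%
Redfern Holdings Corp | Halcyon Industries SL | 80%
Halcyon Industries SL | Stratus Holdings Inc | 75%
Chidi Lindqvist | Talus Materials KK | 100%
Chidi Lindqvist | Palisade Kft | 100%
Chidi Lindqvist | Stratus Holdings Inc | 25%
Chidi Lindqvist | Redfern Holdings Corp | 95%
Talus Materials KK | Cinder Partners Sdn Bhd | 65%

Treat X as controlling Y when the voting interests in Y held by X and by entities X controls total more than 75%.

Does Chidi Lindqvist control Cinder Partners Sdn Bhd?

Chidi holds 95% of Redfern, so Chidi controls Redfern.
Chidi holds 100% of Talus, so Chidi controls Talus.
Chidi holds 100% of Palisade, so Chidi controls Palisade.
Talus and Redfern together hold 7% + 80% = 87% of Halcyon, so Chidi controls Halcyon.
Halcyon and Chidi together hold 75% + 25% = 100% of Stratus, so Chidi controls Stratus.
In Cinder, Chidi's side holds only 65% + 8% = 73%, not > 75%.
So Chidi does not control Cinder.

No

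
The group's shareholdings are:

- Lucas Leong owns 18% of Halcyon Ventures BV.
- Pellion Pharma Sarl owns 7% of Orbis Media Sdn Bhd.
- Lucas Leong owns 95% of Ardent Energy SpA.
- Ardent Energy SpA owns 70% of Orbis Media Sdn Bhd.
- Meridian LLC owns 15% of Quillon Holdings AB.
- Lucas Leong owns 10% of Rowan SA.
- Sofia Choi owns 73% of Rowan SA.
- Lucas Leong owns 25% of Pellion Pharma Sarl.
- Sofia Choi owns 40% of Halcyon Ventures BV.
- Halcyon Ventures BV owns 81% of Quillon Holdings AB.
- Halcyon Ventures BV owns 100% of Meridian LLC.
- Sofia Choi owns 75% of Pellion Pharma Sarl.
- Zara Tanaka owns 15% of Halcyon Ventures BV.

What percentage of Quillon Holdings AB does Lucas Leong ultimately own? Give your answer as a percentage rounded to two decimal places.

Lucas reaches Quillon along 2 paths.
Via Halcyon → Meridian: 18% × 100% × 15% = 2.7%.
Via Halcyon: 18% × 81% = 14.58%.
Total: 2.7% + 14.58% = 17.28%.

17.28%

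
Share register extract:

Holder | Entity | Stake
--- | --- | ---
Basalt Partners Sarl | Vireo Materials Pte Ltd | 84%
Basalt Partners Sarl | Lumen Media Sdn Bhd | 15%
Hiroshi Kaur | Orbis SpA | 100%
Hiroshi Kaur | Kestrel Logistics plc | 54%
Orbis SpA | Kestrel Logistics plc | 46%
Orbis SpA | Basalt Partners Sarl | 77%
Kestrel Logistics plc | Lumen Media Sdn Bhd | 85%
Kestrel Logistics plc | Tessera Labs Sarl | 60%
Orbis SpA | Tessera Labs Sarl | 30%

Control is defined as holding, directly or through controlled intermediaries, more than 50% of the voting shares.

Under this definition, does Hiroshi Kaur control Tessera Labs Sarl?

Yes

Hiroshi holds 100% of Orbis, so Hiroshi controls Orbis.
Hiroshi and Orbis together hold 54% + 46% = 100% of Kestrel, so Hiroshi controls Kestrel.
Kestrel and Orbis together hold 60% + 30% = 90% of Tessera, so Hiroshi controls Tessera.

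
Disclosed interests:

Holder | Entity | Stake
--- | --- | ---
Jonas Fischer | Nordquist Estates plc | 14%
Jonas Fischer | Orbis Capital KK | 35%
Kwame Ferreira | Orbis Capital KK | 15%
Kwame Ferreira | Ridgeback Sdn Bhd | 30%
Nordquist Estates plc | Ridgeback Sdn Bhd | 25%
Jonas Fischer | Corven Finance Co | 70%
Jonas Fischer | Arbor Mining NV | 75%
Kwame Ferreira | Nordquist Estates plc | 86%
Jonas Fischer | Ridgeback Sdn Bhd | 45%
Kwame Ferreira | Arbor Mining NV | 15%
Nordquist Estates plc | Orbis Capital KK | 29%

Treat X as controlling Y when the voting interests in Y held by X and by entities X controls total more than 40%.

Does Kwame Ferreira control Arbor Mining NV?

Kwame holds 86% of Nordquist, so Kwame controls Nordquist.
Kwame and Nordquist together hold 15% + 29% = 44% of Orbis, so Kwame controls Orbis.
Kwame and Nordquist together hold 30% + 25% = 55% of Ridgeback, so Kwame controls Ridgeback.
In Arbor, Kwame's side holds only 15%, not > 40%.
So Kwame does not control Arbor.

No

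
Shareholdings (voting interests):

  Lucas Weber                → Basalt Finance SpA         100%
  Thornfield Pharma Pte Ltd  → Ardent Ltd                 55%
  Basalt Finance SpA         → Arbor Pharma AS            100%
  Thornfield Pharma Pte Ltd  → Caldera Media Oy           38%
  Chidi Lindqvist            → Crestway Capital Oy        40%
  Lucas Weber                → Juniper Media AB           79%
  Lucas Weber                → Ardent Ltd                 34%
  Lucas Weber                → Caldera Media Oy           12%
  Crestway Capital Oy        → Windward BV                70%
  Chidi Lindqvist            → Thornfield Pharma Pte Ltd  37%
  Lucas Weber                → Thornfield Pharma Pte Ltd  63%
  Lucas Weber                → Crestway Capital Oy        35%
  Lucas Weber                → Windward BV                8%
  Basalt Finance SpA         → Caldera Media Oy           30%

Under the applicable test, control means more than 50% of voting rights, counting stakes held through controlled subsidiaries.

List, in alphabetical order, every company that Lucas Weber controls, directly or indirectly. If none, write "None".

Lucas holds 63% of Thornfield, so Lucas controls Thornfield.
Lucas holds 100% of Basalt, so Lucas controls Basalt.
Basalt and Thornfield and Lucas together hold 30% + 38% + 12% = 80% of Caldera, so Lucas controls Caldera.
Basalt holds 100% of Arbor, so Lucas controls Arbor.
Lucas and Thornfield together hold 34% + 55% = 89% of Ardent, so Lucas controls Ardent.
Lucas holds 79% of Juniper, so Lucas controls Juniper.
No other company's threshold is met.

Arbor Pharma AS, Ardent Ltd, Basalt Finance SpA, Caldera Media Oy, Juniper Media AB, Thornfield Pharma Pte Ltd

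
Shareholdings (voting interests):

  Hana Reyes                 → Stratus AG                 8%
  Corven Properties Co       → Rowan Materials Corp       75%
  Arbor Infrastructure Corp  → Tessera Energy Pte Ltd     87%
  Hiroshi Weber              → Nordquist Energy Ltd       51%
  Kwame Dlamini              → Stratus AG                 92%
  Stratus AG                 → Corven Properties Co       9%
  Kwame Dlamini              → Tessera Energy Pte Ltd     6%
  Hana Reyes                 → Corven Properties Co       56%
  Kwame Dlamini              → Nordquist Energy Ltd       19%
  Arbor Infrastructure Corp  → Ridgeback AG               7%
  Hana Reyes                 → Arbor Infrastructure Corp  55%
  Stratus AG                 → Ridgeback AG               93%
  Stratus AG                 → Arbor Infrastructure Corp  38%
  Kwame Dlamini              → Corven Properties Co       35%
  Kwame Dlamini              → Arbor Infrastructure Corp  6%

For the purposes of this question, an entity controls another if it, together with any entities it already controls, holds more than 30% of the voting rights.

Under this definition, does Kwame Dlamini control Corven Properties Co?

Yes

Kwame holds 92% of Stratus, so Kwame controls Stratus.
Stratus and Kwame together hold 9% + 35% = 44% of Corven, so Kwame controls Corven.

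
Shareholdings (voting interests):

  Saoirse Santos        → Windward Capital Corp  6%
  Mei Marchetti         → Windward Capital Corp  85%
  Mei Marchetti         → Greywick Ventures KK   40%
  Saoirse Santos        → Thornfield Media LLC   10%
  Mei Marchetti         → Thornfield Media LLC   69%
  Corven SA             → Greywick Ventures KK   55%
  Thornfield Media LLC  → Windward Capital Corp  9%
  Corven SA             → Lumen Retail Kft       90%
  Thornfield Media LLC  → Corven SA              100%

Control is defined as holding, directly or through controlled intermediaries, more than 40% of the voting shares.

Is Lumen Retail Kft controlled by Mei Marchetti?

Mei holds 69% of Thornfield, so Mei controls Thornfield.
Thornfield holds 100% of Corven, so Mei controls Corven.
Corven holds 90% of Lumen, so Mei controls Lumen.

Yes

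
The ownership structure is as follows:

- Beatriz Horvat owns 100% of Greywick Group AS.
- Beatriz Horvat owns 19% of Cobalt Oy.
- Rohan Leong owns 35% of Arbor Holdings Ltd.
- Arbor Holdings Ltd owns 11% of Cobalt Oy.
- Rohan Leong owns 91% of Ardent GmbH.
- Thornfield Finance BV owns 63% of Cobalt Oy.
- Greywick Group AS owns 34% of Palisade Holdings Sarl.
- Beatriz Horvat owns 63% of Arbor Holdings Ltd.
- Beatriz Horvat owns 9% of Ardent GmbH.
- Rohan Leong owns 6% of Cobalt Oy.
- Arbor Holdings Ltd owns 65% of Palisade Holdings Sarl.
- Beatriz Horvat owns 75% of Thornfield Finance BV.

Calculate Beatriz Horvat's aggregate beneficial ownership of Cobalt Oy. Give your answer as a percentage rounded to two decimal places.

73.18%

Beatriz reaches Cobalt along 3 paths.
Via Thornfield: 75% × 63% = 47.25%.
Via Arbor: 63% × 11% = 6.93%.
Direct stake: 19% = 19%.
Total: 47.25% + 6.93% + 19% = 73.18%.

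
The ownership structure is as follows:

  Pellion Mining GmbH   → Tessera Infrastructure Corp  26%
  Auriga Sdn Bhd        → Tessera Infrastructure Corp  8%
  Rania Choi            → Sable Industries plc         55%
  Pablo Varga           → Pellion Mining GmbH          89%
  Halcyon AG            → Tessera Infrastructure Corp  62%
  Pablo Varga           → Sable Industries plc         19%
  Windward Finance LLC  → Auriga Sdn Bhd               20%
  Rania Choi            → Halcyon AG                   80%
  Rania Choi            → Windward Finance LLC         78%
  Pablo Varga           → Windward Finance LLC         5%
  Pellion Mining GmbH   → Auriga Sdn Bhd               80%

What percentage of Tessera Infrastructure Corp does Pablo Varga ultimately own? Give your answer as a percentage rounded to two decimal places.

28.92%

Pablo reaches Tessera along 3 paths.
Via Pellion: 89% × 26% = 23.14%.
Via Windward → Auriga: 5% × 20% × 8% = 0.08%.
Via Pellion → Auriga: 89% × 80% × 8% = 5.696%.
Total: 23.14% + 0.08% + 5.696% = 28.916%.
Rounded: 28.92%.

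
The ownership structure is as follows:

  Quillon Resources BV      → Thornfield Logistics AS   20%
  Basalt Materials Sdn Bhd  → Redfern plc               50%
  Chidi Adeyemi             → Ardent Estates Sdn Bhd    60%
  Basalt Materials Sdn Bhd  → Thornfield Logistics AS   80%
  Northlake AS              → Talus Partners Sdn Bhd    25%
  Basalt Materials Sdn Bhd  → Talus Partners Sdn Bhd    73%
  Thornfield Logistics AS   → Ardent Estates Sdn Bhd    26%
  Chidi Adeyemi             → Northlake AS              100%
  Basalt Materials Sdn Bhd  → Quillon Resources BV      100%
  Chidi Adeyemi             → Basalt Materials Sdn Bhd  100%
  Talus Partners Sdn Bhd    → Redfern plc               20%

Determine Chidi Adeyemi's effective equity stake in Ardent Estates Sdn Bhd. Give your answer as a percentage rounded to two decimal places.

Chidi reaches Ardent along 3 paths.
Via Basalt → Quillon → Thornfield: 100% × 100% × 20% × 26% = 5.2%.
Via Basalt → Thornfield: 100% × 80% × 26% = 20.8%.
Direct stake: 60% = 60%.
Total: 5.2% + 20.8% + 60% = 86%.
Rounded: 86.00%.

86.00%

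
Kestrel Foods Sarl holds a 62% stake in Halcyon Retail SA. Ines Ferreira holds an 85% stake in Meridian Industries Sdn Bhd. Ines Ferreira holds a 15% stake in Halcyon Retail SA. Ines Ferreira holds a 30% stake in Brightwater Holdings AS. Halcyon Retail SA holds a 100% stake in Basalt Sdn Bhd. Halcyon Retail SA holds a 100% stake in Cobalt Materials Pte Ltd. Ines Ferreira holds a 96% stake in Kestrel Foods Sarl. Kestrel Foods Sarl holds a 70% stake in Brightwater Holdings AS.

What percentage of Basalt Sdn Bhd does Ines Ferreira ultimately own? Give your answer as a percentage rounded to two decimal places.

74.52%

Ines reaches Basalt along 2 paths.
Via Halcyon: 15% × 100% = 15%.
Via Kestrel → Halcyon: 96% × 62% × 100% = 59.52%.
Total: 15% + 59.52% = 74.52%.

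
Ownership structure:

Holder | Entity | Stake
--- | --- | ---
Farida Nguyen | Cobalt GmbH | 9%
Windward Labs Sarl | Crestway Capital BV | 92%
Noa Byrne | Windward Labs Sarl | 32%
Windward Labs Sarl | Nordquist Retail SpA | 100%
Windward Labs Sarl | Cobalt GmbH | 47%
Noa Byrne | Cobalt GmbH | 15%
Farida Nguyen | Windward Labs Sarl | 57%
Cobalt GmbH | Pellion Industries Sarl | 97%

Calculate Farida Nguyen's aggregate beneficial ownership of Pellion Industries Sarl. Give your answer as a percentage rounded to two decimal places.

34.72%

Farida reaches Pellion along 2 paths.
Via Cobalt: 9% × 97% = 8.73%.
Via Windward → Cobalt: 57% × 47% × 97% = 25.9863%.
Total: 8.73% + 25.9863% = 34.7163%.
Rounded: 34.72%.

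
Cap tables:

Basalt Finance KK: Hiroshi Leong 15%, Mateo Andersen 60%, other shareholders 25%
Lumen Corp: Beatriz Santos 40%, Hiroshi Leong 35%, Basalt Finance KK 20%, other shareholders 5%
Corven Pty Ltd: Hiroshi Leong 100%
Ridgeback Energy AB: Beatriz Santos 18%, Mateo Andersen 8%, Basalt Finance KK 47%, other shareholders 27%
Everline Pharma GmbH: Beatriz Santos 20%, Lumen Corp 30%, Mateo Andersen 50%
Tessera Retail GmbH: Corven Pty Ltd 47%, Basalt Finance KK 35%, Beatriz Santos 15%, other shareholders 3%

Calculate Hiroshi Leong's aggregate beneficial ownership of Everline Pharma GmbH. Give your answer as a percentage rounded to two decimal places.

11.40%

Hiroshi reaches Everline along 2 paths.
Via Lumen: 35% × 30% = 10.5%.
Via Basalt → Lumen: 15% × 20% × 30% = 0.9%.
Total: 10.5% + 0.9% = 11.4%.
Rounded: 11.40%.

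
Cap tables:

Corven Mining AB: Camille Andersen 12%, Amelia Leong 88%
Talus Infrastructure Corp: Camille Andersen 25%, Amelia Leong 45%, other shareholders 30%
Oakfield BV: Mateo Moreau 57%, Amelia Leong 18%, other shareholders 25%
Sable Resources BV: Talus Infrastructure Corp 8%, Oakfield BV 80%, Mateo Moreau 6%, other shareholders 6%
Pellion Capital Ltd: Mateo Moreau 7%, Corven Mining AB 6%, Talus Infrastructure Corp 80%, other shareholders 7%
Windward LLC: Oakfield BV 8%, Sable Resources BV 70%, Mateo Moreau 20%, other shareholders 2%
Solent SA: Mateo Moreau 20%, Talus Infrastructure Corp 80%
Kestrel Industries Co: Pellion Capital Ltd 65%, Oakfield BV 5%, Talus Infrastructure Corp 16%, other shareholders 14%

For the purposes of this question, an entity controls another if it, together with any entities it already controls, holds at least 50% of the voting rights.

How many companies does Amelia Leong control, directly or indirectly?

Amelia holds 88% of Corven, so Amelia controls Corven.
No other company's threshold is met.
Amelia controls 1 company.

1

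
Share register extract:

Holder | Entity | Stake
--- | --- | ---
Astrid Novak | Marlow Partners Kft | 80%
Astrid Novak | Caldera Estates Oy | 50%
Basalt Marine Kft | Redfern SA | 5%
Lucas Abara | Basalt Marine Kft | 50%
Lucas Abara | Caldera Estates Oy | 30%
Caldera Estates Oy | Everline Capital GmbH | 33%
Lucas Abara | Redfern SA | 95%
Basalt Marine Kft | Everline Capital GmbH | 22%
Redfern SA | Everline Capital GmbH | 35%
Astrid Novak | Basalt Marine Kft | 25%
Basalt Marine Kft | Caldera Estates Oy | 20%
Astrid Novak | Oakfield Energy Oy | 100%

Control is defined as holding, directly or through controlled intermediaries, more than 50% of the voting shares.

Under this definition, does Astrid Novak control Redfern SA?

Astrid holds 80% of Marlow, so Astrid controls Marlow.
Astrid holds 100% of Oakfield, so Astrid controls Oakfield.
Neither Astrid nor any entity Astrid controls holds any voting interest in Redfern.
So Astrid does not control Redfern.

No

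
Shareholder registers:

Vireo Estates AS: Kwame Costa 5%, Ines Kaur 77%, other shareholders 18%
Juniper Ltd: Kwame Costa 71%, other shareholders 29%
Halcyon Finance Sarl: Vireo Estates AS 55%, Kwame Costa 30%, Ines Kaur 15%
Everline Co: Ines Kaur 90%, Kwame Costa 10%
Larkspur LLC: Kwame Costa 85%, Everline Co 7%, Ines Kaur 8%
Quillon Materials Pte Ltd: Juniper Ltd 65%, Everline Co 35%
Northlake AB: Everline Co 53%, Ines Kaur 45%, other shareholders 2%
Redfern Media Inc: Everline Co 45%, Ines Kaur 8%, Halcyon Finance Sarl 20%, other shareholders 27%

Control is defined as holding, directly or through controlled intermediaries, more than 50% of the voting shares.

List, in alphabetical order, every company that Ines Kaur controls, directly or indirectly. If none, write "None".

Ines holds 77% of Vireo, so Ines controls Vireo.
Vireo and Ines together hold 55% + 15% = 70% of Halcyon, so Ines controls Halcyon.
Ines holds 90% of Everline, so Ines controls Everline.
Everline and Ines together hold 53% + 45% = 98% of Northlake, so Ines controls Northlake.
Everline and Ines and Halcyon together hold 45% + 8% + 20% = 73% of Redfern, so Ines controls Redfern.
No other company's threshold is met.

Everline Co, Halcyon Finance Sarl, Northlake AB, Redfern Media Inc, Vireo Estates AS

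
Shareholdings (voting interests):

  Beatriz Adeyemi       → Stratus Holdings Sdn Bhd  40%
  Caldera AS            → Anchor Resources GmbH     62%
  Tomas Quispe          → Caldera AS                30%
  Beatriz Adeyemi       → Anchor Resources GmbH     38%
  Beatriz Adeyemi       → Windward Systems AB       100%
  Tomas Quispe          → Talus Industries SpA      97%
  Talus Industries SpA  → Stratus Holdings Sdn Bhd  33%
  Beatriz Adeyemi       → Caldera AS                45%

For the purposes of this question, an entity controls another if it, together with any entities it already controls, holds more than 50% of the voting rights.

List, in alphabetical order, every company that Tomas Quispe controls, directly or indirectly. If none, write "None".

Talus Industries SpA

Tomas holds 97% of Talus, so Tomas controls Talus.
No other company's threshold is met.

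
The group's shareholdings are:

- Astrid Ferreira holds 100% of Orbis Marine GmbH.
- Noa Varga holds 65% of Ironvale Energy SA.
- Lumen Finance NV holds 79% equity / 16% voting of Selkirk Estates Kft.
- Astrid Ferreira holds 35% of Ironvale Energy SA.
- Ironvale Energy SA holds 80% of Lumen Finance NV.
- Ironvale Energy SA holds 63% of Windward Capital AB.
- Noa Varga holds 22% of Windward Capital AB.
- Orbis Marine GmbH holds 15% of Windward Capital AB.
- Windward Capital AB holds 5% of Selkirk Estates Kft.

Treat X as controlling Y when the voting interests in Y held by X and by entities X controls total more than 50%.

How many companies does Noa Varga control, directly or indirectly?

3

Noa holds 65% of Ironvale, so Noa controls Ironvale.
Ironvale and Noa together hold 63% + 22% = 85% of Windward, so Noa controls Windward.
Ironvale holds 80% of Lumen, so Noa controls Lumen.
No other company's threshold is met.
Noa controls 3 companies.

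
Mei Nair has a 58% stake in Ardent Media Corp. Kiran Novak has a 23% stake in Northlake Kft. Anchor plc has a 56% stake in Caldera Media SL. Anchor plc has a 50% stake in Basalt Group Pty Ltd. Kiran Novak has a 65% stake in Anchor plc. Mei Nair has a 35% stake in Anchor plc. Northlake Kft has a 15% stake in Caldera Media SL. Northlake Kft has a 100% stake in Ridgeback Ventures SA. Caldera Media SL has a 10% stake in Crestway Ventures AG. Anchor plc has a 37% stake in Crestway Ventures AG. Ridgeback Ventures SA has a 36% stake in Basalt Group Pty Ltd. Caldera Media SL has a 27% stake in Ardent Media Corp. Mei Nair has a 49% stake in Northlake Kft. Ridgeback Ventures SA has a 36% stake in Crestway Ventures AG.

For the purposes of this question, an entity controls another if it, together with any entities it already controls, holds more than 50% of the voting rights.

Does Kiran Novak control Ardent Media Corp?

No

Kiran holds 65% of Anchor, so Kiran controls Anchor.
Anchor holds 56% of Caldera, so Kiran controls Caldera.
In Ardent, Kiran's side holds only 27%, not > 50%.
So Kiran does not control Ardent.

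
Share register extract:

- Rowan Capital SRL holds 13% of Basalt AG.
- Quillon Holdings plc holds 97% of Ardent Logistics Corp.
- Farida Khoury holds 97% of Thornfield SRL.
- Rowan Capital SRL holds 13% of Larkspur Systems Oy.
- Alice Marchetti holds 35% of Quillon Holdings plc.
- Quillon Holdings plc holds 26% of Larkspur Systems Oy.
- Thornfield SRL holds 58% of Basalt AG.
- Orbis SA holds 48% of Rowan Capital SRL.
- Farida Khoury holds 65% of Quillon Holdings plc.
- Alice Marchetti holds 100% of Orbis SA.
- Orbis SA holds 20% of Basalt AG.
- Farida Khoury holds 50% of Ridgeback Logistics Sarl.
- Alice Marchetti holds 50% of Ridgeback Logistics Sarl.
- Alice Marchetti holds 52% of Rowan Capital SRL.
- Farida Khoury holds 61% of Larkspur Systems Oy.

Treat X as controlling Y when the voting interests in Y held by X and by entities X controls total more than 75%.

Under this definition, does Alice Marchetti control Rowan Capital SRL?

Alice holds 100% of Orbis, so Alice controls Orbis.
Orbis and Alice together hold 48% + 52% = 100% of Rowan, so Alice controls Rowan.

Yes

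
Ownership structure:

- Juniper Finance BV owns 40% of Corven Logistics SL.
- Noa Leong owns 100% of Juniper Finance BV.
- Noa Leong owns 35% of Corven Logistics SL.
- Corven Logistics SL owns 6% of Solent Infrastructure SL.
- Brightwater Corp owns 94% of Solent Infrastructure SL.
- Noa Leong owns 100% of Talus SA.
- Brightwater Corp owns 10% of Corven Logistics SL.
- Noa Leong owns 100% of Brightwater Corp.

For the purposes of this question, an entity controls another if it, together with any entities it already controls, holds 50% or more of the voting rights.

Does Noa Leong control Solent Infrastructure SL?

Noa holds 100% of Juniper, so Noa controls Juniper.
Noa holds 100% of Brightwater, so Noa controls Brightwater.
Noa and Brightwater and Juniper together hold 35% + 10% + 40% = 85% of Corven, so Noa controls Corven.
Brightwater and Corven together hold 94% + 6% = 100% of Solent, so Noa controls Solent.

Yes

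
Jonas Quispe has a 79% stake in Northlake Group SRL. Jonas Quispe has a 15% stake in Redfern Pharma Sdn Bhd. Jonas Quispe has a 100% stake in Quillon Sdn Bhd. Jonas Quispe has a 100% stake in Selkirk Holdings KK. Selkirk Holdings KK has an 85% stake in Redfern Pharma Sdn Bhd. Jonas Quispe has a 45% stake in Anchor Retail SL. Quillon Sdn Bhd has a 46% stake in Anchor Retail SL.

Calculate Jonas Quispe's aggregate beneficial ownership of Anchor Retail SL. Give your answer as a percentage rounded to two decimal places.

Jonas reaches Anchor along 2 paths.
Via Quillon: 100% × 46% = 46%.
Direct stake: 45% = 45%.
Total: 46% + 45% = 91%.
Rounded: 91.00%.

91.00%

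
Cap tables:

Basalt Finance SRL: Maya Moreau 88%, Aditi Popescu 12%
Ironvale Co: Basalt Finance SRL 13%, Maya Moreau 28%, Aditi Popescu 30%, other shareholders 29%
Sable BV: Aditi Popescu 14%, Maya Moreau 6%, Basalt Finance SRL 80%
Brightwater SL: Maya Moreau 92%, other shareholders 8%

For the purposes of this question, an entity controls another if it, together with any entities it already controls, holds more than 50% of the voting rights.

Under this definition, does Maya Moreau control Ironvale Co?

Maya holds 88% of Basalt, so Maya controls Basalt.
Maya and Basalt together hold 6% + 80% = 86% of Sable, so Maya controls Sable.
Maya holds 92% of Brightwater, so Maya controls Brightwater.
In Ironvale, Maya's side holds only 13% + 28% = 41%, not > 50%.
So Maya does not control Ironvale.

No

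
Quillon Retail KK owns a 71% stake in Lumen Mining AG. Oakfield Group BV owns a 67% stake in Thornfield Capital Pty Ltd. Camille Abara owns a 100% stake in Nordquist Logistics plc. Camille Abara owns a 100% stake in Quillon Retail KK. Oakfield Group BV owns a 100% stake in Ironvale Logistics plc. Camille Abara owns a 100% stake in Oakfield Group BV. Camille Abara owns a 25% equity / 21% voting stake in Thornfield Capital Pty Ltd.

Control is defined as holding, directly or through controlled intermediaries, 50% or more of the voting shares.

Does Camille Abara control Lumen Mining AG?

Camille holds 100% of Quillon, so Camille controls Quillon.
Quillon holds 71% of Lumen, so Camille controls Lumen.

Yes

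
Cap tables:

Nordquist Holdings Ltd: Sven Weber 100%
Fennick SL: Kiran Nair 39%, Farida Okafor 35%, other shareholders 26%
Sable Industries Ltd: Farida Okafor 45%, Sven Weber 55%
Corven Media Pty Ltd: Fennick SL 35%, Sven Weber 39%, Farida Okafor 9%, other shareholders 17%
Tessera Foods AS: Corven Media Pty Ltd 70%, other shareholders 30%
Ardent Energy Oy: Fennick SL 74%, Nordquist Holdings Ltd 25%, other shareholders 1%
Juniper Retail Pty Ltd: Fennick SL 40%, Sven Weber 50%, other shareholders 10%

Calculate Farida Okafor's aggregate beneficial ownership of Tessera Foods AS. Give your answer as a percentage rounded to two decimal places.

14.88%

Farida reaches Tessera along 2 paths.
Via Fennick → Corven: 35% × 35% × 70% = 8.575%.
Via Corven: 9% × 70% = 6.3%.
Total: 8.575% + 6.3% = 14.875%.
Rounded: 14.88%.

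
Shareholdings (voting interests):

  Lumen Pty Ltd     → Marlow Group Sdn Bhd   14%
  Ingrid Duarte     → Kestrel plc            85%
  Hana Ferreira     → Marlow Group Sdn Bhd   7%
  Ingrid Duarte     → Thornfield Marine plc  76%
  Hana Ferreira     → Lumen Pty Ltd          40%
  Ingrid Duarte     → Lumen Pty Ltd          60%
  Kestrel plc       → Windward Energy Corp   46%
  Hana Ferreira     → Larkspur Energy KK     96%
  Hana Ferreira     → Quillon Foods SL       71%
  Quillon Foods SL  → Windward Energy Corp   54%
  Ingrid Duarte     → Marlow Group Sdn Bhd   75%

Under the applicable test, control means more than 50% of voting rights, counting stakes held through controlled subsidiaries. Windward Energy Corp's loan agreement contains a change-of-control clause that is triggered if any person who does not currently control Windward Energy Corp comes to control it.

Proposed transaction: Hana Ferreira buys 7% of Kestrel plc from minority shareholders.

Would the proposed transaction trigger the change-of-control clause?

No

The purchase changes only Hana's holdings, so Hana is the only person who could newly come to control Windward.
Hana holds 71% of Quillon, so Hana controls Quillon.
Quillon holds 54% of Windward, so Hana controls Windward.
So Hana already controls Windward before the transaction.
After the purchase, Hana holds 7% of Kestrel directly.
Hana controlled Windward already, so this is not a new person acquiring control; every other person's position is unchanged or reduced.
No new person acquires control, so the clause is not triggered.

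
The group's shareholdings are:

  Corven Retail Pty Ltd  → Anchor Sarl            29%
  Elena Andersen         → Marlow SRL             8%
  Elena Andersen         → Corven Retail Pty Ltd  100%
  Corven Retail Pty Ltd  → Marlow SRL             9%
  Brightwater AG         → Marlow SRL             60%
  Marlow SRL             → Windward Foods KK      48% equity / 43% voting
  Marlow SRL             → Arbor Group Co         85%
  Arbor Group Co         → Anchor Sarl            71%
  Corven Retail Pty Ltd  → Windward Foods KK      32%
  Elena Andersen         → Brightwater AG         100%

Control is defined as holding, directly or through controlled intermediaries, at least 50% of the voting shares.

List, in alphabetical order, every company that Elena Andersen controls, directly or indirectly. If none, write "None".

Elena holds 100% of Corven, so Elena controls Corven.
Elena holds 100% of Brightwater, so Elena controls Brightwater.
Brightwater and Elena and Corven together hold 60% + 8% + 9% = 77% of Marlow, so Elena controls Marlow.
Marlow holds 85% of Arbor, so Elena controls Arbor.
Corven and Marlow together hold 32% + 43% = 75% of Windward, so Elena controls Windward.
Arbor and Corven together hold 71% + 29% = 100% of Anchor, so Elena controls Anchor.

Anchor Sarl, Arbor Group Co, Brightwater AG, Corven Retail Pty Ltd, Marlow SRL, Windward Foods KK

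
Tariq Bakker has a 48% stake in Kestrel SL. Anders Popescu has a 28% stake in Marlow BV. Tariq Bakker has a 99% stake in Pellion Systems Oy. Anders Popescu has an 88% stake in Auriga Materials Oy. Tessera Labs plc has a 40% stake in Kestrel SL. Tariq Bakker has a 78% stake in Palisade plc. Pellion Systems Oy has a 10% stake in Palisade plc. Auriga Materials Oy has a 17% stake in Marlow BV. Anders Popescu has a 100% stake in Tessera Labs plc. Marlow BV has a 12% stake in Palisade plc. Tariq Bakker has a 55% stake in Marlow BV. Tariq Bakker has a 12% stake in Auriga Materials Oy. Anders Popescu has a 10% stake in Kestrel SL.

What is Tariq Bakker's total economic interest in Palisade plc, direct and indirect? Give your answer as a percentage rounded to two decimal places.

Tariq reaches Palisade along 4 paths.
Via Auriga → Marlow: 12% × 17% × 12% = 0.2448%.
Via Marlow: 55% × 12% = 6.6%.
Direct stake: 78% = 78%.
Via Pellion: 99% × 10% = 9.9%.
Total: 0.2448% + 6.6% + 78% + 9.9% = 94.7448%.
Rounded: 94.74%.

94.74%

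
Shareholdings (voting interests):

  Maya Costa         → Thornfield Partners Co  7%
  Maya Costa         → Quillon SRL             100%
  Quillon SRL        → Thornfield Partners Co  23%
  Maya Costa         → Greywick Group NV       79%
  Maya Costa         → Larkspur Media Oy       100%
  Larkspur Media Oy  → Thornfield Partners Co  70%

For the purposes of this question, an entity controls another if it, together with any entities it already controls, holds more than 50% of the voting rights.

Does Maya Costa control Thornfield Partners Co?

Yes

Maya holds 100% of Larkspur, so Maya controls Larkspur.
Maya holds 100% of Quillon, so Maya controls Quillon.
Quillon and Maya and Larkspur together hold 23% + 7% + 70% = 100% of Thornfield, so Maya controls Thornfield.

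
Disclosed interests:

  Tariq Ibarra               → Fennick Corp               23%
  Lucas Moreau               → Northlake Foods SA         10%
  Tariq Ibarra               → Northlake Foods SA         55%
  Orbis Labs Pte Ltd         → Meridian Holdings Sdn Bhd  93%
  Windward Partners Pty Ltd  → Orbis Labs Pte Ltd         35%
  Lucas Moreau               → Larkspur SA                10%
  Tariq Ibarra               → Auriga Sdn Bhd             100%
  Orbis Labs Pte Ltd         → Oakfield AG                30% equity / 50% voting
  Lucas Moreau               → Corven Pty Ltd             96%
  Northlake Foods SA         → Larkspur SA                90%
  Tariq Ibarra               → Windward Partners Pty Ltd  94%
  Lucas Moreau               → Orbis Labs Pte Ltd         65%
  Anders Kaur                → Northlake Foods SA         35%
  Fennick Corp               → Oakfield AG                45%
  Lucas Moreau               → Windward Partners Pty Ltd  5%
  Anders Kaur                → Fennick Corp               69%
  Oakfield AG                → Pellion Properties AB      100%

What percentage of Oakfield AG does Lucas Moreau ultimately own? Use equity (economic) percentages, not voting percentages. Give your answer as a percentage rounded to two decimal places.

20.03%

Lucas reaches Oakfield along 2 paths.
Via Windward → Orbis: 5% × 35% × 30% = 0.525%.
Via Orbis: 65% × 30% = 19.5%.
Total: 0.525% + 19.5% = 20.025%.
Rounded: 20.03%.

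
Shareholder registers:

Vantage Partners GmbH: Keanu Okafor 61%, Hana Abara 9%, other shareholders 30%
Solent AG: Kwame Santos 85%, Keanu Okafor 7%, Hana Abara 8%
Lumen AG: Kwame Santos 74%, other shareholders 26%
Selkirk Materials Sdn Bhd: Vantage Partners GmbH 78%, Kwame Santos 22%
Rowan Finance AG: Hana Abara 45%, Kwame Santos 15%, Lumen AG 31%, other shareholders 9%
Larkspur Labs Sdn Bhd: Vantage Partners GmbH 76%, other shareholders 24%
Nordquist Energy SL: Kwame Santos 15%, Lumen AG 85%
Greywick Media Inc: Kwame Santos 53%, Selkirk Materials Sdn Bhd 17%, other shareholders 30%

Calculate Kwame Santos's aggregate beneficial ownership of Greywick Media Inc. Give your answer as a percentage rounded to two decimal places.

Kwame reaches Greywick along 2 paths.
Direct stake: 53% = 53%.
Via Selkirk: 22% × 17% = 3.74%.
Total: 53% + 3.74% = 56.74%.

56.74%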